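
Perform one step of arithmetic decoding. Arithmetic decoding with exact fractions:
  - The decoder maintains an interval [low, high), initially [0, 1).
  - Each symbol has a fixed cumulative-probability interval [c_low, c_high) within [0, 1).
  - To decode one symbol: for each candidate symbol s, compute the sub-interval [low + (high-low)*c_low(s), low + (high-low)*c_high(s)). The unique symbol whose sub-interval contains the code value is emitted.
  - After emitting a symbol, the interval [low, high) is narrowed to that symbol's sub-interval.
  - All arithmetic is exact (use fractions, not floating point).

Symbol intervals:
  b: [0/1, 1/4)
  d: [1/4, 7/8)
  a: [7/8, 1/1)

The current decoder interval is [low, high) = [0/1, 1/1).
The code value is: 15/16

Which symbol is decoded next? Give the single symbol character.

Interval width = high − low = 1/1 − 0/1 = 1/1
Scaled code = (code − low) / width = (15/16 − 0/1) / 1/1 = 15/16
  b: [0/1, 1/4) 
  d: [1/4, 7/8) 
  a: [7/8, 1/1) ← scaled code falls here ✓

Answer: a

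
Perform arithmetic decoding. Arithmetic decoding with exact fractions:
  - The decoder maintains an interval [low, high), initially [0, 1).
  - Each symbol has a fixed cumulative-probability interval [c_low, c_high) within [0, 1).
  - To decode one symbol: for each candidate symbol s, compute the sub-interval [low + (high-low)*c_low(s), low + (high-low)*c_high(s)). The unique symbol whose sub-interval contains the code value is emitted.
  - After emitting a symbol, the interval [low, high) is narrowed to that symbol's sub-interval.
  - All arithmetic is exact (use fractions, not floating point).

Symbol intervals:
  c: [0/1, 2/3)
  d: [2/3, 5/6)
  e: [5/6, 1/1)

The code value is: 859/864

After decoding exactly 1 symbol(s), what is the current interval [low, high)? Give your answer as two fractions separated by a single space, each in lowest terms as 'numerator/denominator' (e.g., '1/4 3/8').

Answer: 5/6 1/1

Derivation:
Step 1: interval [0/1, 1/1), width = 1/1 - 0/1 = 1/1
  'c': [0/1 + 1/1*0/1, 0/1 + 1/1*2/3) = [0/1, 2/3)
  'd': [0/1 + 1/1*2/3, 0/1 + 1/1*5/6) = [2/3, 5/6)
  'e': [0/1 + 1/1*5/6, 0/1 + 1/1*1/1) = [5/6, 1/1) <- contains code 859/864
  emit 'e', narrow to [5/6, 1/1)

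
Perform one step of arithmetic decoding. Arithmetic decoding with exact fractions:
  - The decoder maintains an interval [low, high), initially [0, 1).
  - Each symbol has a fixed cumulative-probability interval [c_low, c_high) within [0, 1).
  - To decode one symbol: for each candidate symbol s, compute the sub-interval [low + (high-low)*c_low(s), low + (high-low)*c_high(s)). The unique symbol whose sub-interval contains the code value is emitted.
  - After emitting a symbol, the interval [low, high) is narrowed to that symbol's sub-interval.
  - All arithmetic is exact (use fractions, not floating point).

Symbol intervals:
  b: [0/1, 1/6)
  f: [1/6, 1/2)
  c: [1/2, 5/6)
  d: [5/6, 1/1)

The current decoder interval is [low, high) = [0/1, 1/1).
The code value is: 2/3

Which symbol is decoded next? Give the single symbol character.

Interval width = high − low = 1/1 − 0/1 = 1/1
Scaled code = (code − low) / width = (2/3 − 0/1) / 1/1 = 2/3
  b: [0/1, 1/6) 
  f: [1/6, 1/2) 
  c: [1/2, 5/6) ← scaled code falls here ✓
  d: [5/6, 1/1) 

Answer: c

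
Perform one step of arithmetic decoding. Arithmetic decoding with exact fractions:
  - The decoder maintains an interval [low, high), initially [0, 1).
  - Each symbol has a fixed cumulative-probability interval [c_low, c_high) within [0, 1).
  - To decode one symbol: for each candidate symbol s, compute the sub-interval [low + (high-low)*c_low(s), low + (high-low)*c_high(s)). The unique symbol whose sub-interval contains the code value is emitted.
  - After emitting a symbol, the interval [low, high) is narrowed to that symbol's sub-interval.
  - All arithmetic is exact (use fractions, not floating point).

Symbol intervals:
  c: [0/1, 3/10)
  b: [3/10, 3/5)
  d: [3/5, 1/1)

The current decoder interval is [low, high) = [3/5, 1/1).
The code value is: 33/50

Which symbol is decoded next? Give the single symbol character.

Answer: c

Derivation:
Interval width = high − low = 1/1 − 3/5 = 2/5
Scaled code = (code − low) / width = (33/50 − 3/5) / 2/5 = 3/20
  c: [0/1, 3/10) ← scaled code falls here ✓
  b: [3/10, 3/5) 
  d: [3/5, 1/1) 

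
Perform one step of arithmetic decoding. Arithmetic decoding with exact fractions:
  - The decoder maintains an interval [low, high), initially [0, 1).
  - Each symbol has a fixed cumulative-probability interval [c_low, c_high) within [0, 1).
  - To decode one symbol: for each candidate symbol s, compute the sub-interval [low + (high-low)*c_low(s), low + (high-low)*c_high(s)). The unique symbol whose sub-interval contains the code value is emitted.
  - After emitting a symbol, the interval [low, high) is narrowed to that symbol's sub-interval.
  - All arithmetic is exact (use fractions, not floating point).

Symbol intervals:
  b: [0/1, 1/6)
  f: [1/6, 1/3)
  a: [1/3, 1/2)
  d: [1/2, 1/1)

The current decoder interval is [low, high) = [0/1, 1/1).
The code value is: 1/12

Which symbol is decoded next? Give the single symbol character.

Answer: b

Derivation:
Interval width = high − low = 1/1 − 0/1 = 1/1
Scaled code = (code − low) / width = (1/12 − 0/1) / 1/1 = 1/12
  b: [0/1, 1/6) ← scaled code falls here ✓
  f: [1/6, 1/3) 
  a: [1/3, 1/2) 
  d: [1/2, 1/1) 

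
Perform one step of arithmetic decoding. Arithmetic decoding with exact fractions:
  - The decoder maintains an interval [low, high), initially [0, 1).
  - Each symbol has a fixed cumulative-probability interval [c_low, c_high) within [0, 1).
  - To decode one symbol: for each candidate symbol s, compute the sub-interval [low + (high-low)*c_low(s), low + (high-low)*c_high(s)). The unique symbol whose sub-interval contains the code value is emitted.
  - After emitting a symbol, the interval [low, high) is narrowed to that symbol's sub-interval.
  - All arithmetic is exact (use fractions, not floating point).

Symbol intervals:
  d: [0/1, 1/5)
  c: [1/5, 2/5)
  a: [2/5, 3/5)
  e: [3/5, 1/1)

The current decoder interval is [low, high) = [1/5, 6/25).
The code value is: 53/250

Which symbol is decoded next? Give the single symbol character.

Interval width = high − low = 6/25 − 1/5 = 1/25
Scaled code = (code − low) / width = (53/250 − 1/5) / 1/25 = 3/10
  d: [0/1, 1/5) 
  c: [1/5, 2/5) ← scaled code falls here ✓
  a: [2/5, 3/5) 
  e: [3/5, 1/1) 

Answer: c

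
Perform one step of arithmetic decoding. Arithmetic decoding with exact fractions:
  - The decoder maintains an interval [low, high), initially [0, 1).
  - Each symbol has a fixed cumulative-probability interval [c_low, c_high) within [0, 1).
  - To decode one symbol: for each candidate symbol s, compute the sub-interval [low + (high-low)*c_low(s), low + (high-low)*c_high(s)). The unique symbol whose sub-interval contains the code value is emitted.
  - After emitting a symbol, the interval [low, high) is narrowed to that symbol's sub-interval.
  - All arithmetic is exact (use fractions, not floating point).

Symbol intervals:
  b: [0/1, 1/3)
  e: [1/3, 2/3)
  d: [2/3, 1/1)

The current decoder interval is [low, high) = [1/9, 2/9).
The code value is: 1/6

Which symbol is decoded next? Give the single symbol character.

Interval width = high − low = 2/9 − 1/9 = 1/9
Scaled code = (code − low) / width = (1/6 − 1/9) / 1/9 = 1/2
  b: [0/1, 1/3) 
  e: [1/3, 2/3) ← scaled code falls here ✓
  d: [2/3, 1/1) 

Answer: e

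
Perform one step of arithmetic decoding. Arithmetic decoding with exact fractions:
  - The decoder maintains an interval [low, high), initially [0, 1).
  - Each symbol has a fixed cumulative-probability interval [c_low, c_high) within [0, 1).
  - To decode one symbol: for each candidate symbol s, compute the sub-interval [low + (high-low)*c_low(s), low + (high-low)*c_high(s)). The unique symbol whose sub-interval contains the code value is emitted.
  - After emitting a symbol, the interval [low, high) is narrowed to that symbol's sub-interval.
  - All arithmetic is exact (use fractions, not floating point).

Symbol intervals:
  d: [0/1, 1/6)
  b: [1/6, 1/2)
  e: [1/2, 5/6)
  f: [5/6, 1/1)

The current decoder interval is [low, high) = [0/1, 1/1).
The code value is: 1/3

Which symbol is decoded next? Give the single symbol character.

Answer: b

Derivation:
Interval width = high − low = 1/1 − 0/1 = 1/1
Scaled code = (code − low) / width = (1/3 − 0/1) / 1/1 = 1/3
  d: [0/1, 1/6) 
  b: [1/6, 1/2) ← scaled code falls here ✓
  e: [1/2, 5/6) 
  f: [5/6, 1/1) 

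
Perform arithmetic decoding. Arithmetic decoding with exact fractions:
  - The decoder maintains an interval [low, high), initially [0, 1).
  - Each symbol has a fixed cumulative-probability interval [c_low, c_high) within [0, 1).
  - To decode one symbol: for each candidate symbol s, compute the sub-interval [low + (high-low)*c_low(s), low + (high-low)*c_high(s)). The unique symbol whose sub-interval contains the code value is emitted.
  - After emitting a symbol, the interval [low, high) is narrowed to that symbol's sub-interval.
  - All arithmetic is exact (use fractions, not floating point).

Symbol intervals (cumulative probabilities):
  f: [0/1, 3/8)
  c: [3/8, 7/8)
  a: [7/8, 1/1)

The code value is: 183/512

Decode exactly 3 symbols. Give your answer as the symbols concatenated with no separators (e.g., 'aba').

Step 1: interval [0/1, 1/1), width = 1/1 - 0/1 = 1/1
  'f': [0/1 + 1/1*0/1, 0/1 + 1/1*3/8) = [0/1, 3/8) <- contains code 183/512
  'c': [0/1 + 1/1*3/8, 0/1 + 1/1*7/8) = [3/8, 7/8)
  'a': [0/1 + 1/1*7/8, 0/1 + 1/1*1/1) = [7/8, 1/1)
  emit 'f', narrow to [0/1, 3/8)
Step 2: interval [0/1, 3/8), width = 3/8 - 0/1 = 3/8
  'f': [0/1 + 3/8*0/1, 0/1 + 3/8*3/8) = [0/1, 9/64)
  'c': [0/1 + 3/8*3/8, 0/1 + 3/8*7/8) = [9/64, 21/64)
  'a': [0/1 + 3/8*7/8, 0/1 + 3/8*1/1) = [21/64, 3/8) <- contains code 183/512
  emit 'a', narrow to [21/64, 3/8)
Step 3: interval [21/64, 3/8), width = 3/8 - 21/64 = 3/64
  'f': [21/64 + 3/64*0/1, 21/64 + 3/64*3/8) = [21/64, 177/512)
  'c': [21/64 + 3/64*3/8, 21/64 + 3/64*7/8) = [177/512, 189/512) <- contains code 183/512
  'a': [21/64 + 3/64*7/8, 21/64 + 3/64*1/1) = [189/512, 3/8)
  emit 'c', narrow to [177/512, 189/512)

Answer: fac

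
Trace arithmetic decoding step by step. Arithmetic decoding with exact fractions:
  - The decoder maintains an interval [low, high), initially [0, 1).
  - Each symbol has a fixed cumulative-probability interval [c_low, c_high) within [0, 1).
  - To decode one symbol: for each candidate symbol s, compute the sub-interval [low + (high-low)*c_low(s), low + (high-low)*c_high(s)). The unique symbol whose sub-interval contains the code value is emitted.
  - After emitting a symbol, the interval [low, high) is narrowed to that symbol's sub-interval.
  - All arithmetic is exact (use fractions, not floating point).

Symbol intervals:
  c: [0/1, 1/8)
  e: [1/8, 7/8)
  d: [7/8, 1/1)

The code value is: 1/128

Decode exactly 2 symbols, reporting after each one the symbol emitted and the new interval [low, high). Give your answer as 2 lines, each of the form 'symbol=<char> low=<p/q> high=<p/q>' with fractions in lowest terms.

Answer: symbol=c low=0/1 high=1/8
symbol=c low=0/1 high=1/64

Derivation:
Step 1: interval [0/1, 1/1), width = 1/1 - 0/1 = 1/1
  'c': [0/1 + 1/1*0/1, 0/1 + 1/1*1/8) = [0/1, 1/8) <- contains code 1/128
  'e': [0/1 + 1/1*1/8, 0/1 + 1/1*7/8) = [1/8, 7/8)
  'd': [0/1 + 1/1*7/8, 0/1 + 1/1*1/1) = [7/8, 1/1)
  emit 'c', narrow to [0/1, 1/8)
Step 2: interval [0/1, 1/8), width = 1/8 - 0/1 = 1/8
  'c': [0/1 + 1/8*0/1, 0/1 + 1/8*1/8) = [0/1, 1/64) <- contains code 1/128
  'e': [0/1 + 1/8*1/8, 0/1 + 1/8*7/8) = [1/64, 7/64)
  'd': [0/1 + 1/8*7/8, 0/1 + 1/8*1/1) = [7/64, 1/8)
  emit 'c', narrow to [0/1, 1/64)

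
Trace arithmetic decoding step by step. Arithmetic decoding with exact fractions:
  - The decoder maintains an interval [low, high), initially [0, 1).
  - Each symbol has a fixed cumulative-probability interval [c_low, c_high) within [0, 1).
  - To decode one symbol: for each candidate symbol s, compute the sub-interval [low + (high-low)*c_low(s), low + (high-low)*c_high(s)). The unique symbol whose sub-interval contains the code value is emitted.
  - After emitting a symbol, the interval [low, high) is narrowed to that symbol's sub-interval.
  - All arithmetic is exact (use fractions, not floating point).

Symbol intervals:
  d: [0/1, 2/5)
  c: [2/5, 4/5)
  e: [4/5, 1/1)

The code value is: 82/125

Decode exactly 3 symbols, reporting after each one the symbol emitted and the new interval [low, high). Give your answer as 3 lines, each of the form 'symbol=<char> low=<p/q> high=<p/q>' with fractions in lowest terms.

Answer: symbol=c low=2/5 high=4/5
symbol=c low=14/25 high=18/25
symbol=c low=78/125 high=86/125

Derivation:
Step 1: interval [0/1, 1/1), width = 1/1 - 0/1 = 1/1
  'd': [0/1 + 1/1*0/1, 0/1 + 1/1*2/5) = [0/1, 2/5)
  'c': [0/1 + 1/1*2/5, 0/1 + 1/1*4/5) = [2/5, 4/5) <- contains code 82/125
  'e': [0/1 + 1/1*4/5, 0/1 + 1/1*1/1) = [4/5, 1/1)
  emit 'c', narrow to [2/5, 4/5)
Step 2: interval [2/5, 4/5), width = 4/5 - 2/5 = 2/5
  'd': [2/5 + 2/5*0/1, 2/5 + 2/5*2/5) = [2/5, 14/25)
  'c': [2/5 + 2/5*2/5, 2/5 + 2/5*4/5) = [14/25, 18/25) <- contains code 82/125
  'e': [2/5 + 2/5*4/5, 2/5 + 2/5*1/1) = [18/25, 4/5)
  emit 'c', narrow to [14/25, 18/25)
Step 3: interval [14/25, 18/25), width = 18/25 - 14/25 = 4/25
  'd': [14/25 + 4/25*0/1, 14/25 + 4/25*2/5) = [14/25, 78/125)
  'c': [14/25 + 4/25*2/5, 14/25 + 4/25*4/5) = [78/125, 86/125) <- contains code 82/125
  'e': [14/25 + 4/25*4/5, 14/25 + 4/25*1/1) = [86/125, 18/25)
  emit 'c', narrow to [78/125, 86/125)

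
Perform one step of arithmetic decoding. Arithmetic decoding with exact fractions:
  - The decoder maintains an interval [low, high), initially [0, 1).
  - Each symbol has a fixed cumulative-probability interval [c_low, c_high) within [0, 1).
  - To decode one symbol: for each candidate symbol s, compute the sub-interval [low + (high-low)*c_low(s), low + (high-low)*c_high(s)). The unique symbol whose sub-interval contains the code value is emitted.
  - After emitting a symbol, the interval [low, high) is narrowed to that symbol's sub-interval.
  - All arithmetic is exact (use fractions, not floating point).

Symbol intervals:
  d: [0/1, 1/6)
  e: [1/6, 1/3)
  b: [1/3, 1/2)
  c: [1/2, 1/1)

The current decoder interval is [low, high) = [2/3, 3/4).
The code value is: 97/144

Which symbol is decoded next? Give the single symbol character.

Interval width = high − low = 3/4 − 2/3 = 1/12
Scaled code = (code − low) / width = (97/144 − 2/3) / 1/12 = 1/12
  d: [0/1, 1/6) ← scaled code falls here ✓
  e: [1/6, 1/3) 
  b: [1/3, 1/2) 
  c: [1/2, 1/1) 

Answer: d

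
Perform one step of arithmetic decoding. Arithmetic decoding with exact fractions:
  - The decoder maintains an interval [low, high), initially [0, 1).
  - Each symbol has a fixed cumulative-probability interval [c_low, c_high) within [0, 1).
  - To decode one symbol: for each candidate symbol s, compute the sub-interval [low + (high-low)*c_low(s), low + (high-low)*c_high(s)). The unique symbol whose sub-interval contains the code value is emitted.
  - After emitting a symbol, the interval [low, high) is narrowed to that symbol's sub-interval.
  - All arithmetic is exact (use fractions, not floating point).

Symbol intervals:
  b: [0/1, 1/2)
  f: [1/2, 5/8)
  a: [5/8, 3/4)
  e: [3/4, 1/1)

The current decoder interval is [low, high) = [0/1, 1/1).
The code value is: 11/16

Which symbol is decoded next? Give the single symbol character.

Answer: a

Derivation:
Interval width = high − low = 1/1 − 0/1 = 1/1
Scaled code = (code − low) / width = (11/16 − 0/1) / 1/1 = 11/16
  b: [0/1, 1/2) 
  f: [1/2, 5/8) 
  a: [5/8, 3/4) ← scaled code falls here ✓
  e: [3/4, 1/1) 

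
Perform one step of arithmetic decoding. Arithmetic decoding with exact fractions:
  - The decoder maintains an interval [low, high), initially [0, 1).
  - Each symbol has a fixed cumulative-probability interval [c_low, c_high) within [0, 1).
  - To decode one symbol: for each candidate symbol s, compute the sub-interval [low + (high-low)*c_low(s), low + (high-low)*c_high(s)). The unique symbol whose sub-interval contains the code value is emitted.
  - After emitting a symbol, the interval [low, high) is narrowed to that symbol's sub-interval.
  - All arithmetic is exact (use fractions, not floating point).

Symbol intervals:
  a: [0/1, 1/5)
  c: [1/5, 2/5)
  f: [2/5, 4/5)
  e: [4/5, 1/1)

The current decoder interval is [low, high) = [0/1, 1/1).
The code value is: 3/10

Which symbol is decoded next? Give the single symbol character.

Answer: c

Derivation:
Interval width = high − low = 1/1 − 0/1 = 1/1
Scaled code = (code − low) / width = (3/10 − 0/1) / 1/1 = 3/10
  a: [0/1, 1/5) 
  c: [1/5, 2/5) ← scaled code falls here ✓
  f: [2/5, 4/5) 
  e: [4/5, 1/1) 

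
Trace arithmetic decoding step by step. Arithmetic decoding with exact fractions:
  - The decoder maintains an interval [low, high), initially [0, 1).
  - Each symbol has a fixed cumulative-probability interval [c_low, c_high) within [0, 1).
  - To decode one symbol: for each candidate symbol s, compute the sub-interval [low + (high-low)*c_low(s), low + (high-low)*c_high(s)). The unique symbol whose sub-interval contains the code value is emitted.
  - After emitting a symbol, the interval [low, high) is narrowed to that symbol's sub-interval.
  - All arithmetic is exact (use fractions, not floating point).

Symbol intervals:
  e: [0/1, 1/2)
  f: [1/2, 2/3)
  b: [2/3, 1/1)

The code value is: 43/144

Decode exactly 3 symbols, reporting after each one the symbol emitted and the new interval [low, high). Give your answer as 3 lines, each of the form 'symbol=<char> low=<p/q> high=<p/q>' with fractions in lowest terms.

Answer: symbol=e low=0/1 high=1/2
symbol=f low=1/4 high=1/3
symbol=f low=7/24 high=11/36

Derivation:
Step 1: interval [0/1, 1/1), width = 1/1 - 0/1 = 1/1
  'e': [0/1 + 1/1*0/1, 0/1 + 1/1*1/2) = [0/1, 1/2) <- contains code 43/144
  'f': [0/1 + 1/1*1/2, 0/1 + 1/1*2/3) = [1/2, 2/3)
  'b': [0/1 + 1/1*2/3, 0/1 + 1/1*1/1) = [2/3, 1/1)
  emit 'e', narrow to [0/1, 1/2)
Step 2: interval [0/1, 1/2), width = 1/2 - 0/1 = 1/2
  'e': [0/1 + 1/2*0/1, 0/1 + 1/2*1/2) = [0/1, 1/4)
  'f': [0/1 + 1/2*1/2, 0/1 + 1/2*2/3) = [1/4, 1/3) <- contains code 43/144
  'b': [0/1 + 1/2*2/3, 0/1 + 1/2*1/1) = [1/3, 1/2)
  emit 'f', narrow to [1/4, 1/3)
Step 3: interval [1/4, 1/3), width = 1/3 - 1/4 = 1/12
  'e': [1/4 + 1/12*0/1, 1/4 + 1/12*1/2) = [1/4, 7/24)
  'f': [1/4 + 1/12*1/2, 1/4 + 1/12*2/3) = [7/24, 11/36) <- contains code 43/144
  'b': [1/4 + 1/12*2/3, 1/4 + 1/12*1/1) = [11/36, 1/3)
  emit 'f', narrow to [7/24, 11/36)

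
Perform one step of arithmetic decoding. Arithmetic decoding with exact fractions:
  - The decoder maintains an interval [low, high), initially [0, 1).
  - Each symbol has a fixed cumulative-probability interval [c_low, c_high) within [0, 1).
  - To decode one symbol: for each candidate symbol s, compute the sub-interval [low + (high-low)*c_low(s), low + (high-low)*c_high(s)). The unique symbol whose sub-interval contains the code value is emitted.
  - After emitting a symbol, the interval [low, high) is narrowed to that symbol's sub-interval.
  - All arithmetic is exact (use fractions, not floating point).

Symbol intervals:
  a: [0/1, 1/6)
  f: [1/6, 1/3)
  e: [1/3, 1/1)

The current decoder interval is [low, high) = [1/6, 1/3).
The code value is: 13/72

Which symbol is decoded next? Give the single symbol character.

Interval width = high − low = 1/3 − 1/6 = 1/6
Scaled code = (code − low) / width = (13/72 − 1/6) / 1/6 = 1/12
  a: [0/1, 1/6) ← scaled code falls here ✓
  f: [1/6, 1/3) 
  e: [1/3, 1/1) 

Answer: a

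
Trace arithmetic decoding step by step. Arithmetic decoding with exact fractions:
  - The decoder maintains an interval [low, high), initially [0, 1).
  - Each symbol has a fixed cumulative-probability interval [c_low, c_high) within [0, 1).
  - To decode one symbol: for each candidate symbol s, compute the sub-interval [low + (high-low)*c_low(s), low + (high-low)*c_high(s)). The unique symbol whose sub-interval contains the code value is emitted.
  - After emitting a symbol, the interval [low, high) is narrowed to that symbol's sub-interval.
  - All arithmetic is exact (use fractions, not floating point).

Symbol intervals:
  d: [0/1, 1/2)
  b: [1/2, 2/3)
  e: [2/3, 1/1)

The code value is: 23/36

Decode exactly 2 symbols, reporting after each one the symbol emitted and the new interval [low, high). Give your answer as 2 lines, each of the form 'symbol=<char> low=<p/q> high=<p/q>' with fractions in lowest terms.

Answer: symbol=b low=1/2 high=2/3
symbol=e low=11/18 high=2/3

Derivation:
Step 1: interval [0/1, 1/1), width = 1/1 - 0/1 = 1/1
  'd': [0/1 + 1/1*0/1, 0/1 + 1/1*1/2) = [0/1, 1/2)
  'b': [0/1 + 1/1*1/2, 0/1 + 1/1*2/3) = [1/2, 2/3) <- contains code 23/36
  'e': [0/1 + 1/1*2/3, 0/1 + 1/1*1/1) = [2/3, 1/1)
  emit 'b', narrow to [1/2, 2/3)
Step 2: interval [1/2, 2/3), width = 2/3 - 1/2 = 1/6
  'd': [1/2 + 1/6*0/1, 1/2 + 1/6*1/2) = [1/2, 7/12)
  'b': [1/2 + 1/6*1/2, 1/2 + 1/6*2/3) = [7/12, 11/18)
  'e': [1/2 + 1/6*2/3, 1/2 + 1/6*1/1) = [11/18, 2/3) <- contains code 23/36
  emit 'e', narrow to [11/18, 2/3)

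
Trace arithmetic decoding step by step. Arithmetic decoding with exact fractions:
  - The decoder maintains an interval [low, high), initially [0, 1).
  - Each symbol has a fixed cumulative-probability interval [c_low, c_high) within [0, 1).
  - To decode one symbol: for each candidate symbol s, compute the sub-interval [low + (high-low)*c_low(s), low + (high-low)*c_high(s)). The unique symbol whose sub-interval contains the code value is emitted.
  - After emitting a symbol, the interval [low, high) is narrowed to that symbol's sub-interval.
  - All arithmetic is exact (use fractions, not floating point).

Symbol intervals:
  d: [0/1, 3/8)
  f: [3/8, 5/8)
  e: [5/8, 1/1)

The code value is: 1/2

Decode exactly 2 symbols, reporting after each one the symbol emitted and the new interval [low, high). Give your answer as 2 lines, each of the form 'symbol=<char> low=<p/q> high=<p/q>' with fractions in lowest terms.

Step 1: interval [0/1, 1/1), width = 1/1 - 0/1 = 1/1
  'd': [0/1 + 1/1*0/1, 0/1 + 1/1*3/8) = [0/1, 3/8)
  'f': [0/1 + 1/1*3/8, 0/1 + 1/1*5/8) = [3/8, 5/8) <- contains code 1/2
  'e': [0/1 + 1/1*5/8, 0/1 + 1/1*1/1) = [5/8, 1/1)
  emit 'f', narrow to [3/8, 5/8)
Step 2: interval [3/8, 5/8), width = 5/8 - 3/8 = 1/4
  'd': [3/8 + 1/4*0/1, 3/8 + 1/4*3/8) = [3/8, 15/32)
  'f': [3/8 + 1/4*3/8, 3/8 + 1/4*5/8) = [15/32, 17/32) <- contains code 1/2
  'e': [3/8 + 1/4*5/8, 3/8 + 1/4*1/1) = [17/32, 5/8)
  emit 'f', narrow to [15/32, 17/32)

Answer: symbol=f low=3/8 high=5/8
symbol=f low=15/32 high=17/32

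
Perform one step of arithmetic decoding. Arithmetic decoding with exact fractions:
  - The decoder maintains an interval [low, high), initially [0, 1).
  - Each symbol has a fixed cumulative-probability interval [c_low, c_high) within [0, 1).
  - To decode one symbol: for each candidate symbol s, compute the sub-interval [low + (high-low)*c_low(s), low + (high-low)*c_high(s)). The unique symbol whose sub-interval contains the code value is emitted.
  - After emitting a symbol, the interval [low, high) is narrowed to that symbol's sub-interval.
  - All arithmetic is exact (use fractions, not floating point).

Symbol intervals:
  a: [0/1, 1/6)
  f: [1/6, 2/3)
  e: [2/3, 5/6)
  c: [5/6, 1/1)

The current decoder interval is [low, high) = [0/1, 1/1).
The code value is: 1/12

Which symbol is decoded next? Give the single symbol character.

Answer: a

Derivation:
Interval width = high − low = 1/1 − 0/1 = 1/1
Scaled code = (code − low) / width = (1/12 − 0/1) / 1/1 = 1/12
  a: [0/1, 1/6) ← scaled code falls here ✓
  f: [1/6, 2/3) 
  e: [2/3, 5/6) 
  c: [5/6, 1/1) 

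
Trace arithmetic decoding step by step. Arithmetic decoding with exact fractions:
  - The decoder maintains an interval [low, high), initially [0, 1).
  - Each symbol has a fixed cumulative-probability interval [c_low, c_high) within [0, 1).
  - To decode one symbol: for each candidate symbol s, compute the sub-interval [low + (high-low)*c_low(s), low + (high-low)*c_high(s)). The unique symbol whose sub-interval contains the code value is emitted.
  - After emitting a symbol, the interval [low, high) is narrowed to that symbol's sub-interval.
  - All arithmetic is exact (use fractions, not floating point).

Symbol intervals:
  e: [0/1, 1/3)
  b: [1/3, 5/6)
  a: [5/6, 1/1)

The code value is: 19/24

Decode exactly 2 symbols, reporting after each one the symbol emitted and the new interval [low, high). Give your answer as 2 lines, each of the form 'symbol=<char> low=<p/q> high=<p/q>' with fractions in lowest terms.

Step 1: interval [0/1, 1/1), width = 1/1 - 0/1 = 1/1
  'e': [0/1 + 1/1*0/1, 0/1 + 1/1*1/3) = [0/1, 1/3)
  'b': [0/1 + 1/1*1/3, 0/1 + 1/1*5/6) = [1/3, 5/6) <- contains code 19/24
  'a': [0/1 + 1/1*5/6, 0/1 + 1/1*1/1) = [5/6, 1/1)
  emit 'b', narrow to [1/3, 5/6)
Step 2: interval [1/3, 5/6), width = 5/6 - 1/3 = 1/2
  'e': [1/3 + 1/2*0/1, 1/3 + 1/2*1/3) = [1/3, 1/2)
  'b': [1/3 + 1/2*1/3, 1/3 + 1/2*5/6) = [1/2, 3/4)
  'a': [1/3 + 1/2*5/6, 1/3 + 1/2*1/1) = [3/4, 5/6) <- contains code 19/24
  emit 'a', narrow to [3/4, 5/6)

Answer: symbol=b low=1/3 high=5/6
symbol=a low=3/4 high=5/6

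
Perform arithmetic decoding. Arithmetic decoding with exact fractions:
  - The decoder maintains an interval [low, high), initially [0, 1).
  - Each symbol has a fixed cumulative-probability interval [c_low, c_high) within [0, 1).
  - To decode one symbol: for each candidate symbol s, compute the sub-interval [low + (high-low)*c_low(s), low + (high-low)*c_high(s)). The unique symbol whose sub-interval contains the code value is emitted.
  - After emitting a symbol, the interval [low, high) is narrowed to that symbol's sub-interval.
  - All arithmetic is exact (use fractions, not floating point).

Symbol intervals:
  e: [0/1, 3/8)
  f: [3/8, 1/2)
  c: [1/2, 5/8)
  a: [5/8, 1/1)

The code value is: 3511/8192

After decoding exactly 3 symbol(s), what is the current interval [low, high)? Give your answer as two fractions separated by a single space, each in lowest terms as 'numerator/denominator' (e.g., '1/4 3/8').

Answer: 219/512 55/128

Derivation:
Step 1: interval [0/1, 1/1), width = 1/1 - 0/1 = 1/1
  'e': [0/1 + 1/1*0/1, 0/1 + 1/1*3/8) = [0/1, 3/8)
  'f': [0/1 + 1/1*3/8, 0/1 + 1/1*1/2) = [3/8, 1/2) <- contains code 3511/8192
  'c': [0/1 + 1/1*1/2, 0/1 + 1/1*5/8) = [1/2, 5/8)
  'a': [0/1 + 1/1*5/8, 0/1 + 1/1*1/1) = [5/8, 1/1)
  emit 'f', narrow to [3/8, 1/2)
Step 2: interval [3/8, 1/2), width = 1/2 - 3/8 = 1/8
  'e': [3/8 + 1/8*0/1, 3/8 + 1/8*3/8) = [3/8, 27/64)
  'f': [3/8 + 1/8*3/8, 3/8 + 1/8*1/2) = [27/64, 7/16) <- contains code 3511/8192
  'c': [3/8 + 1/8*1/2, 3/8 + 1/8*5/8) = [7/16, 29/64)
  'a': [3/8 + 1/8*5/8, 3/8 + 1/8*1/1) = [29/64, 1/2)
  emit 'f', narrow to [27/64, 7/16)
Step 3: interval [27/64, 7/16), width = 7/16 - 27/64 = 1/64
  'e': [27/64 + 1/64*0/1, 27/64 + 1/64*3/8) = [27/64, 219/512)
  'f': [27/64 + 1/64*3/8, 27/64 + 1/64*1/2) = [219/512, 55/128) <- contains code 3511/8192
  'c': [27/64 + 1/64*1/2, 27/64 + 1/64*5/8) = [55/128, 221/512)
  'a': [27/64 + 1/64*5/8, 27/64 + 1/64*1/1) = [221/512, 7/16)
  emit 'f', narrow to [219/512, 55/128)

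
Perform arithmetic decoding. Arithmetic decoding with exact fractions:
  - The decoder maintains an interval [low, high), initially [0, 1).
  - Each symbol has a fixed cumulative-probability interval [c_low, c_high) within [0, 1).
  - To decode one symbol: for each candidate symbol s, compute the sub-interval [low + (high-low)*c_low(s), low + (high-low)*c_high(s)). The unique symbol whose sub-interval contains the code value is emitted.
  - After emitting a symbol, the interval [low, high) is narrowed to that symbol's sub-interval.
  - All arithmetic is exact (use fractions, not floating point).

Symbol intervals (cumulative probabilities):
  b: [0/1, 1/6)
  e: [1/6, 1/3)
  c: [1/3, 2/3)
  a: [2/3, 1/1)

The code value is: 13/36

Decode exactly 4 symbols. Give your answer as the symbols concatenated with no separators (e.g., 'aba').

Step 1: interval [0/1, 1/1), width = 1/1 - 0/1 = 1/1
  'b': [0/1 + 1/1*0/1, 0/1 + 1/1*1/6) = [0/1, 1/6)
  'e': [0/1 + 1/1*1/6, 0/1 + 1/1*1/3) = [1/6, 1/3)
  'c': [0/1 + 1/1*1/3, 0/1 + 1/1*2/3) = [1/3, 2/3) <- contains code 13/36
  'a': [0/1 + 1/1*2/3, 0/1 + 1/1*1/1) = [2/3, 1/1)
  emit 'c', narrow to [1/3, 2/3)
Step 2: interval [1/3, 2/3), width = 2/3 - 1/3 = 1/3
  'b': [1/3 + 1/3*0/1, 1/3 + 1/3*1/6) = [1/3, 7/18) <- contains code 13/36
  'e': [1/3 + 1/3*1/6, 1/3 + 1/3*1/3) = [7/18, 4/9)
  'c': [1/3 + 1/3*1/3, 1/3 + 1/3*2/3) = [4/9, 5/9)
  'a': [1/3 + 1/3*2/3, 1/3 + 1/3*1/1) = [5/9, 2/3)
  emit 'b', narrow to [1/3, 7/18)
Step 3: interval [1/3, 7/18), width = 7/18 - 1/3 = 1/18
  'b': [1/3 + 1/18*0/1, 1/3 + 1/18*1/6) = [1/3, 37/108)
  'e': [1/3 + 1/18*1/6, 1/3 + 1/18*1/3) = [37/108, 19/54)
  'c': [1/3 + 1/18*1/3, 1/3 + 1/18*2/3) = [19/54, 10/27) <- contains code 13/36
  'a': [1/3 + 1/18*2/3, 1/3 + 1/18*1/1) = [10/27, 7/18)
  emit 'c', narrow to [19/54, 10/27)
Step 4: interval [19/54, 10/27), width = 10/27 - 19/54 = 1/54
  'b': [19/54 + 1/54*0/1, 19/54 + 1/54*1/6) = [19/54, 115/324)
  'e': [19/54 + 1/54*1/6, 19/54 + 1/54*1/3) = [115/324, 29/81)
  'c': [19/54 + 1/54*1/3, 19/54 + 1/54*2/3) = [29/81, 59/162) <- contains code 13/36
  'a': [19/54 + 1/54*2/3, 19/54 + 1/54*1/1) = [59/162, 10/27)
  emit 'c', narrow to [29/81, 59/162)

Answer: cbcc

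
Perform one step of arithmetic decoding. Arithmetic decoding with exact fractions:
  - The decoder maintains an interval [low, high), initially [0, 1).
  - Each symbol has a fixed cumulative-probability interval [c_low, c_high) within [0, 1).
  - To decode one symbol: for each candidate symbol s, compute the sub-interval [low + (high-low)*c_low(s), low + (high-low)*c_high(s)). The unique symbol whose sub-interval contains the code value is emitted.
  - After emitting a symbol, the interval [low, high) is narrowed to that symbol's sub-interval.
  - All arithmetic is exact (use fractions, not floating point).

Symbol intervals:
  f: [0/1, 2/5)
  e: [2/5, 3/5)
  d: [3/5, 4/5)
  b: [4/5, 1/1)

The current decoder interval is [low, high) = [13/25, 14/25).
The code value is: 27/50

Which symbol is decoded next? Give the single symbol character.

Interval width = high − low = 14/25 − 13/25 = 1/25
Scaled code = (code − low) / width = (27/50 − 13/25) / 1/25 = 1/2
  f: [0/1, 2/5) 
  e: [2/5, 3/5) ← scaled code falls here ✓
  d: [3/5, 4/5) 
  b: [4/5, 1/1) 

Answer: e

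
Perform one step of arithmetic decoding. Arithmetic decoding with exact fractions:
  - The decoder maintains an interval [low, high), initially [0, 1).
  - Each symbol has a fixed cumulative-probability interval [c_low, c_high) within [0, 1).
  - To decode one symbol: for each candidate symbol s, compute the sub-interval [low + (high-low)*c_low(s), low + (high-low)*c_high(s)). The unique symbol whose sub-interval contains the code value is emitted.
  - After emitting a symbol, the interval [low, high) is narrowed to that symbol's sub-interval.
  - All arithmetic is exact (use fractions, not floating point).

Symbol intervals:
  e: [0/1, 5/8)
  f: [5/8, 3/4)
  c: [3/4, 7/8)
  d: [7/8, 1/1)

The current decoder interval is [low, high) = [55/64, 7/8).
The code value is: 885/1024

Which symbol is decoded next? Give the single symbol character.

Interval width = high − low = 7/8 − 55/64 = 1/64
Scaled code = (code − low) / width = (885/1024 − 55/64) / 1/64 = 5/16
  e: [0/1, 5/8) ← scaled code falls here ✓
  f: [5/8, 3/4) 
  c: [3/4, 7/8) 
  d: [7/8, 1/1) 

Answer: e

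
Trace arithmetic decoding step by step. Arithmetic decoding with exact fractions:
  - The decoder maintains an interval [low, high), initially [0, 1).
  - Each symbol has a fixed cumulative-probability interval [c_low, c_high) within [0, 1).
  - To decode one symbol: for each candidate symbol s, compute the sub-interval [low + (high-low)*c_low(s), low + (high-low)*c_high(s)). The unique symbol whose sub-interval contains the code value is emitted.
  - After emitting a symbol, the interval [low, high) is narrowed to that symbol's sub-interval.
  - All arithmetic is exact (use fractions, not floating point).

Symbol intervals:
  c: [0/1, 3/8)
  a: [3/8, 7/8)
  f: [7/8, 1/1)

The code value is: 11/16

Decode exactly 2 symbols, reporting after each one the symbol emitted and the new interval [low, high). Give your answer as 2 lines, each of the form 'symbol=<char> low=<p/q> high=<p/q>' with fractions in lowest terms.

Step 1: interval [0/1, 1/1), width = 1/1 - 0/1 = 1/1
  'c': [0/1 + 1/1*0/1, 0/1 + 1/1*3/8) = [0/1, 3/8)
  'a': [0/1 + 1/1*3/8, 0/1 + 1/1*7/8) = [3/8, 7/8) <- contains code 11/16
  'f': [0/1 + 1/1*7/8, 0/1 + 1/1*1/1) = [7/8, 1/1)
  emit 'a', narrow to [3/8, 7/8)
Step 2: interval [3/8, 7/8), width = 7/8 - 3/8 = 1/2
  'c': [3/8 + 1/2*0/1, 3/8 + 1/2*3/8) = [3/8, 9/16)
  'a': [3/8 + 1/2*3/8, 3/8 + 1/2*7/8) = [9/16, 13/16) <- contains code 11/16
  'f': [3/8 + 1/2*7/8, 3/8 + 1/2*1/1) = [13/16, 7/8)
  emit 'a', narrow to [9/16, 13/16)

Answer: symbol=a low=3/8 high=7/8
symbol=a low=9/16 high=13/16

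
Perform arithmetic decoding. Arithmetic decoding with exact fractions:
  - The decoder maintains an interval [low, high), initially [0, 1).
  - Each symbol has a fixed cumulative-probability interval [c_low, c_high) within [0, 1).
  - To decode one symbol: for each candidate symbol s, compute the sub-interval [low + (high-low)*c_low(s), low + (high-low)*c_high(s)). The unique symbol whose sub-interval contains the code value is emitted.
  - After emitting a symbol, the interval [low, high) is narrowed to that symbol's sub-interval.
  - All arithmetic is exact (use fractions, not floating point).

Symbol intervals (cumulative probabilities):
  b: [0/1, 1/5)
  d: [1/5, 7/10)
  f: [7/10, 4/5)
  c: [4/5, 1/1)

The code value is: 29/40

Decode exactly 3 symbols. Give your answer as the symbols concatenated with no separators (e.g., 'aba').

Step 1: interval [0/1, 1/1), width = 1/1 - 0/1 = 1/1
  'b': [0/1 + 1/1*0/1, 0/1 + 1/1*1/5) = [0/1, 1/5)
  'd': [0/1 + 1/1*1/5, 0/1 + 1/1*7/10) = [1/5, 7/10)
  'f': [0/1 + 1/1*7/10, 0/1 + 1/1*4/5) = [7/10, 4/5) <- contains code 29/40
  'c': [0/1 + 1/1*4/5, 0/1 + 1/1*1/1) = [4/5, 1/1)
  emit 'f', narrow to [7/10, 4/5)
Step 2: interval [7/10, 4/5), width = 4/5 - 7/10 = 1/10
  'b': [7/10 + 1/10*0/1, 7/10 + 1/10*1/5) = [7/10, 18/25)
  'd': [7/10 + 1/10*1/5, 7/10 + 1/10*7/10) = [18/25, 77/100) <- contains code 29/40
  'f': [7/10 + 1/10*7/10, 7/10 + 1/10*4/5) = [77/100, 39/50)
  'c': [7/10 + 1/10*4/5, 7/10 + 1/10*1/1) = [39/50, 4/5)
  emit 'd', narrow to [18/25, 77/100)
Step 3: interval [18/25, 77/100), width = 77/100 - 18/25 = 1/20
  'b': [18/25 + 1/20*0/1, 18/25 + 1/20*1/5) = [18/25, 73/100) <- contains code 29/40
  'd': [18/25 + 1/20*1/5, 18/25 + 1/20*7/10) = [73/100, 151/200)
  'f': [18/25 + 1/20*7/10, 18/25 + 1/20*4/5) = [151/200, 19/25)
  'c': [18/25 + 1/20*4/5, 18/25 + 1/20*1/1) = [19/25, 77/100)
  emit 'b', narrow to [18/25, 73/100)

Answer: fdb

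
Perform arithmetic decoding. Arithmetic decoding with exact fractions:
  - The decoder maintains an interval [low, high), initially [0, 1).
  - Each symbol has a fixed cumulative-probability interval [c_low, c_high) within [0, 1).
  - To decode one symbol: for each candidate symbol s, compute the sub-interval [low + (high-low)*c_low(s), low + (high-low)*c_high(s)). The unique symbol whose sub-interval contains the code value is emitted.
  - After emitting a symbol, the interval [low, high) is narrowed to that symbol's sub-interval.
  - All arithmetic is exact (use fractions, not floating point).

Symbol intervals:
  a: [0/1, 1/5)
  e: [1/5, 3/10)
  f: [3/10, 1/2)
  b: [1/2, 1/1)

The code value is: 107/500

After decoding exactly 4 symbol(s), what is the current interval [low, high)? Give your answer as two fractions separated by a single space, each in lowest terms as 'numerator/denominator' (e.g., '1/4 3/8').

Step 1: interval [0/1, 1/1), width = 1/1 - 0/1 = 1/1
  'a': [0/1 + 1/1*0/1, 0/1 + 1/1*1/5) = [0/1, 1/5)
  'e': [0/1 + 1/1*1/5, 0/1 + 1/1*3/10) = [1/5, 3/10) <- contains code 107/500
  'f': [0/1 + 1/1*3/10, 0/1 + 1/1*1/2) = [3/10, 1/2)
  'b': [0/1 + 1/1*1/2, 0/1 + 1/1*1/1) = [1/2, 1/1)
  emit 'e', narrow to [1/5, 3/10)
Step 2: interval [1/5, 3/10), width = 3/10 - 1/5 = 1/10
  'a': [1/5 + 1/10*0/1, 1/5 + 1/10*1/5) = [1/5, 11/50) <- contains code 107/500
  'e': [1/5 + 1/10*1/5, 1/5 + 1/10*3/10) = [11/50, 23/100)
  'f': [1/5 + 1/10*3/10, 1/5 + 1/10*1/2) = [23/100, 1/4)
  'b': [1/5 + 1/10*1/2, 1/5 + 1/10*1/1) = [1/4, 3/10)
  emit 'a', narrow to [1/5, 11/50)
Step 3: interval [1/5, 11/50), width = 11/50 - 1/5 = 1/50
  'a': [1/5 + 1/50*0/1, 1/5 + 1/50*1/5) = [1/5, 51/250)
  'e': [1/5 + 1/50*1/5, 1/5 + 1/50*3/10) = [51/250, 103/500)
  'f': [1/5 + 1/50*3/10, 1/5 + 1/50*1/2) = [103/500, 21/100)
  'b': [1/5 + 1/50*1/2, 1/5 + 1/50*1/1) = [21/100, 11/50) <- contains code 107/500
  emit 'b', narrow to [21/100, 11/50)
Step 4: interval [21/100, 11/50), width = 11/50 - 21/100 = 1/100
  'a': [21/100 + 1/100*0/1, 21/100 + 1/100*1/5) = [21/100, 53/250)
  'e': [21/100 + 1/100*1/5, 21/100 + 1/100*3/10) = [53/250, 213/1000)
  'f': [21/100 + 1/100*3/10, 21/100 + 1/100*1/2) = [213/1000, 43/200) <- contains code 107/500
  'b': [21/100 + 1/100*1/2, 21/100 + 1/100*1/1) = [43/200, 11/50)
  emit 'f', narrow to [213/1000, 43/200)

Answer: 213/1000 43/200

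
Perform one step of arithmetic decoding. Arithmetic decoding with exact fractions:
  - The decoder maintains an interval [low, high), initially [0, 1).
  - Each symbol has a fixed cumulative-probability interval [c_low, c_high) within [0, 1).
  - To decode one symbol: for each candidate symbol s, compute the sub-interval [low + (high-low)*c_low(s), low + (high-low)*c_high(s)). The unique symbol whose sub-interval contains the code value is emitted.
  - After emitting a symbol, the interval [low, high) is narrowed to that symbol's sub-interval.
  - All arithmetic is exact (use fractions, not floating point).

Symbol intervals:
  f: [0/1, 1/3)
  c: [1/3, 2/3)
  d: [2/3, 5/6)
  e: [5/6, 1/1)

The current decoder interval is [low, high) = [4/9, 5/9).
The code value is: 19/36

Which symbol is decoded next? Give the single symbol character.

Interval width = high − low = 5/9 − 4/9 = 1/9
Scaled code = (code − low) / width = (19/36 − 4/9) / 1/9 = 3/4
  f: [0/1, 1/3) 
  c: [1/3, 2/3) 
  d: [2/3, 5/6) ← scaled code falls here ✓
  e: [5/6, 1/1) 

Answer: d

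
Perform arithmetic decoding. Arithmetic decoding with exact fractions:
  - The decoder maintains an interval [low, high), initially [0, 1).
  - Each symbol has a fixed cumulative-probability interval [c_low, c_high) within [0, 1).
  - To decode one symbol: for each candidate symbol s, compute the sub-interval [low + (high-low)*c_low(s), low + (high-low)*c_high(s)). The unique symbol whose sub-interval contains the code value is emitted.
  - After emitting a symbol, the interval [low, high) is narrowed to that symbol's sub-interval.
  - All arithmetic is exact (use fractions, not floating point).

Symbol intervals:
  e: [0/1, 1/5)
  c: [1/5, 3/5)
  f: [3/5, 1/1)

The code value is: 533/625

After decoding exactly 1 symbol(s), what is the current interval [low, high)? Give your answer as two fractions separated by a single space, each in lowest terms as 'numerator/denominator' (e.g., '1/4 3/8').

Step 1: interval [0/1, 1/1), width = 1/1 - 0/1 = 1/1
  'e': [0/1 + 1/1*0/1, 0/1 + 1/1*1/5) = [0/1, 1/5)
  'c': [0/1 + 1/1*1/5, 0/1 + 1/1*3/5) = [1/5, 3/5)
  'f': [0/1 + 1/1*3/5, 0/1 + 1/1*1/1) = [3/5, 1/1) <- contains code 533/625
  emit 'f', narrow to [3/5, 1/1)

Answer: 3/5 1/1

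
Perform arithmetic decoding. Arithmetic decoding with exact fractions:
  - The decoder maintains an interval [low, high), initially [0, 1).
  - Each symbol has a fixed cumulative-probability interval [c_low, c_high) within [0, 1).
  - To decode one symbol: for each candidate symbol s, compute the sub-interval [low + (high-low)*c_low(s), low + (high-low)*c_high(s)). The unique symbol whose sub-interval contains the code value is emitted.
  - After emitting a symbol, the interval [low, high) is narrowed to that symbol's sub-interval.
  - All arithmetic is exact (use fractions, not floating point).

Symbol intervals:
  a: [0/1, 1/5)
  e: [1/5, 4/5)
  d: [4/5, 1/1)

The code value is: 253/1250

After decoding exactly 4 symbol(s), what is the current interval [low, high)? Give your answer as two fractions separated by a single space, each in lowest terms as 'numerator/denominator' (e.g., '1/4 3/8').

Step 1: interval [0/1, 1/1), width = 1/1 - 0/1 = 1/1
  'a': [0/1 + 1/1*0/1, 0/1 + 1/1*1/5) = [0/1, 1/5)
  'e': [0/1 + 1/1*1/5, 0/1 + 1/1*4/5) = [1/5, 4/5) <- contains code 253/1250
  'd': [0/1 + 1/1*4/5, 0/1 + 1/1*1/1) = [4/5, 1/1)
  emit 'e', narrow to [1/5, 4/5)
Step 2: interval [1/5, 4/5), width = 4/5 - 1/5 = 3/5
  'a': [1/5 + 3/5*0/1, 1/5 + 3/5*1/5) = [1/5, 8/25) <- contains code 253/1250
  'e': [1/5 + 3/5*1/5, 1/5 + 3/5*4/5) = [8/25, 17/25)
  'd': [1/5 + 3/5*4/5, 1/5 + 3/5*1/1) = [17/25, 4/5)
  emit 'a', narrow to [1/5, 8/25)
Step 3: interval [1/5, 8/25), width = 8/25 - 1/5 = 3/25
  'a': [1/5 + 3/25*0/1, 1/5 + 3/25*1/5) = [1/5, 28/125) <- contains code 253/1250
  'e': [1/5 + 3/25*1/5, 1/5 + 3/25*4/5) = [28/125, 37/125)
  'd': [1/5 + 3/25*4/5, 1/5 + 3/25*1/1) = [37/125, 8/25)
  emit 'a', narrow to [1/5, 28/125)
Step 4: interval [1/5, 28/125), width = 28/125 - 1/5 = 3/125
  'a': [1/5 + 3/125*0/1, 1/5 + 3/125*1/5) = [1/5, 128/625) <- contains code 253/1250
  'e': [1/5 + 3/125*1/5, 1/5 + 3/125*4/5) = [128/625, 137/625)
  'd': [1/5 + 3/125*4/5, 1/5 + 3/125*1/1) = [137/625, 28/125)
  emit 'a', narrow to [1/5, 128/625)

Answer: 1/5 128/625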